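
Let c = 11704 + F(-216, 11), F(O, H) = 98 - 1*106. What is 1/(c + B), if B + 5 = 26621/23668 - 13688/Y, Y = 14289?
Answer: 338192052/3953859699817 ≈ 8.5535e-5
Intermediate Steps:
F(O, H) = -8 (F(O, H) = 98 - 106 = -8)
B = -1634540375/338192052 (B = -5 + (26621/23668 - 13688/14289) = -5 + 56419885/338192052 = -1634540375/338192052 ≈ -4.8332)
c = 11696 (c = 11704 - 8 = 11696)
1/(c + B) = 1/(11696 - 1634540375/338192052) = 1/(3953859699817/338192052) = 338192052/3953859699817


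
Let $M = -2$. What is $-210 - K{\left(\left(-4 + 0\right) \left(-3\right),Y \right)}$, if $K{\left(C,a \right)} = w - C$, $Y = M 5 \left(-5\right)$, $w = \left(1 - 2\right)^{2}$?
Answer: $-199$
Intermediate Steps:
$w = 1$ ($w = \left(-1\right)^{2} = 1$)
$Y = 50$ ($Y = \left(-2\right) 5 \left(-5\right) = \left(-10\right) \left(-5\right) = 50$)
$K{\left(C,a \right)} = 1 - C$
$-210 - K{\left(\left(-4 + 0\right) \left(-3\right),Y \right)} = -210 - \left(1 - \left(-4 + 0\right) \left(-3\right)\right) = -210 - \left(1 - \left(-4\right) \left(-3\right)\right) = -210 - \left(1 - 12\right) = -210 - -11 = -210 + 11 = -199$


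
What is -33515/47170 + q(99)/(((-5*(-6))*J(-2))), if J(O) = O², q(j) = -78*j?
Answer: -6137809/94340 ≈ -65.061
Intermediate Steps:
-33515/47170 + q(99)/(((-5*(-6))*J(-2))) = -33515/47170 + (-78*99)/((-5*(-6)*(-2)²)) = -33515*1/47170 - 7722/(30*4) = -6703/9434 - 7722/120 = -6703/9434 - 7722*1/120 = -6703/9434 - 1287/20 = -6137809/94340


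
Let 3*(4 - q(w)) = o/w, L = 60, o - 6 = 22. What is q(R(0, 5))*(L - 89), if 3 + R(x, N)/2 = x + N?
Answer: -145/3 ≈ -48.333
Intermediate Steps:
o = 28 (o = 6 + 22 = 28)
R(x, N) = -6 + 2*N + 2*x (R(x, N) = -6 + 2*(x + N) = -6 + 2*(N + x) = -6 + (2*N + 2*x) = -6 + 2*N + 2*x)
q(w) = 4 - 28/(3*w)
q(R(0, 5))*(L - 89) = (4 - 28/(3*(-6 + 2*5 + 2*0)))*(60 - 89) = (4 - 28/(3*(-6 + 10 + 0)))*(-29) = (4 - 28/3/4)*(-29) = (4 - 28/3*¼)*(-29) = (4 - 7/3)*(-29) = (5/3)*(-29) = -145/3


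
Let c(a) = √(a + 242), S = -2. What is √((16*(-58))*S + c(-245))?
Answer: √(1856 + I*√3) ≈ 43.081 + 0.0201*I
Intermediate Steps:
c(a) = √(242 + a)
√((16*(-58))*S + c(-245)) = √((16*(-58))*(-2) + √(242 - 245)) = √(-928*(-2) + √(-3)) = √(1856 + I*√3)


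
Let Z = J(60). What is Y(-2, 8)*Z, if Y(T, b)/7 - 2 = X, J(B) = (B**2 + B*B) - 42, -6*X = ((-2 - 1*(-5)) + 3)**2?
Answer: -200424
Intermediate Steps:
X = -6 (X = -((-2 - 1*(-5)) + 3)**2/6 = -((-2 + 5) + 3)**2/6 = -(3 + 3)**2/6 = -1/6*6**2 = -1/6*36 = -6)
J(B) = -42 + 2*B**2 (J(B) = (B**2 + B**2) - 42 = 2*B**2 - 42 = -42 + 2*B**2)
Z = 7158 (Z = -42 + 2*60**2 = -42 + 2*3600 = -42 + 7200 = 7158)
Y(T, b) = -28 (Y(T, b) = 14 + 7*(-6) = 14 - 42 = -28)
Y(-2, 8)*Z = -28*7158 = -200424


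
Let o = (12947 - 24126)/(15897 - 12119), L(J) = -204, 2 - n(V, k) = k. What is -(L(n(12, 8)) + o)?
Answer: 781891/3778 ≈ 206.96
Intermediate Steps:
n(V, k) = 2 - k
o = -11179/3778 ≈ -2.9590
-(L(n(12, 8)) + o) = -(-204 - 11179/3778) = -1*(-781891/3778) = 781891/3778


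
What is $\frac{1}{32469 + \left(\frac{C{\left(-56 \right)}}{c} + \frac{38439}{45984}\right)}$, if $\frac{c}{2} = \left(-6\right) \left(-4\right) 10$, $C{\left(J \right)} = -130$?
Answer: $\frac{45984}{1493080481} \approx 3.0798 \cdot 10^{-5}$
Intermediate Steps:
$c = 480$ ($c = 2 \left(-6\right) \left(-4\right) 10 = 2 \cdot 24 \cdot 10 = 2 \cdot 240 = 480$)
$\frac{1}{32469 + \left(\frac{C{\left(-56 \right)}}{c} + \frac{38439}{45984}\right)} = \frac{1}{32469 + \left(- \frac{130}{480} + \frac{38439}{45984}\right)} = \frac{1}{32469 + \left(\left(-130\right) \frac{1}{480} + 38439 \cdot \frac{1}{45984}\right)} = \frac{1}{32469 + \left(- \frac{13}{48} + \frac{12813}{15328}\right)} = \frac{1}{32469 + \frac{25985}{45984}} = \frac{1}{\frac{1493080481}{45984}} = \frac{45984}{1493080481}$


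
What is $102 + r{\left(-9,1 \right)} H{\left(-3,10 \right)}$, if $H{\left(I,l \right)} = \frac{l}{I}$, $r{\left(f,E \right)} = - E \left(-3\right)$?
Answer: $92$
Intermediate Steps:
$r{\left(f,E \right)} = 3 E$
$102 + r{\left(-9,1 \right)} H{\left(-3,10 \right)} = 102 + 3 \cdot 1 \frac{10}{-3} = 102 + 3 \cdot 10 \left(- \frac{1}{3}\right) = 102 + 3 \left(- \frac{10}{3}\right) = 102 - 10 = 92$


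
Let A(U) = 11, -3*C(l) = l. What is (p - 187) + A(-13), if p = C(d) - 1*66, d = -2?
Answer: -724/3 ≈ -241.33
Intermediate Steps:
C(l) = -l/3
p = -196/3 (p = -⅓*(-2) - 1*66 = ⅔ - 66 = -196/3 ≈ -65.333)
(p - 187) + A(-13) = (-196/3 - 187) + 11 = -757/3 + 11 = -724/3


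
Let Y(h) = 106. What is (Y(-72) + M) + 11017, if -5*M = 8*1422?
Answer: 44239/5 ≈ 8847.8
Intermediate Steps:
M = -11376/5 (M = -8*1422/5 = -1/5*11376 = -11376/5 ≈ -2275.2)
(Y(-72) + M) + 11017 = (106 - 11376/5) + 11017 = -10846/5 + 11017 = 44239/5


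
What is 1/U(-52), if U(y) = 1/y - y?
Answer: 52/2703 ≈ 0.019238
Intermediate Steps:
1/U(-52) = 1/(1/(-52) - 1*(-52)) = 1/(-1/52 + 52) = 1/(2703/52) = 52/2703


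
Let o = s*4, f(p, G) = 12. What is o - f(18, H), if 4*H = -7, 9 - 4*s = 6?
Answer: -9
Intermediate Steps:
s = ¾ (s = 9/4 - ¼*6 = 9/4 - 3/2 = ¾ ≈ 0.75000)
H = -7/4 (H = (¼)*(-7) = -7/4 ≈ -1.7500)
o = 3 (o = (¾)*4 = 3)
o - f(18, H) = 3 - 1*12 = 3 - 12 = -9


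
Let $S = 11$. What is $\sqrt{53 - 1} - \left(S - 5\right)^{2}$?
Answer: $-36 + 2 \sqrt{13} \approx -28.789$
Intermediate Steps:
$\sqrt{53 - 1} - \left(S - 5\right)^{2} = \sqrt{53 - 1} - \left(11 - 5\right)^{2} = \sqrt{52} - 6^{2} = 2 \sqrt{13} - 36 = -36 + 2 \sqrt{13}$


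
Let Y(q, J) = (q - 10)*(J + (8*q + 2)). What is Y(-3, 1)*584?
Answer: 159432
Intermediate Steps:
Y(q, J) = (-10 + q)*(2 + J + 8*q) (Y(q, J) = (-10 + q)*(J + (2 + 8*q)) = (-10 + q)*(2 + J + 8*q))
Y(-3, 1)*584 = (-20 - 78*(-3) - 10*1 + 8*(-3)**2 + 1*(-3))*584 = (-20 + 234 - 10 + 8*9 - 3)*584 = (-20 + 234 - 10 + 72 - 3)*584 = 273*584 = 159432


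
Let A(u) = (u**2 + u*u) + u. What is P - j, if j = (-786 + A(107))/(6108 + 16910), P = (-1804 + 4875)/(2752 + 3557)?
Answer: -4087729/8542386 ≈ -0.47852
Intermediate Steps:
A(u) = u + 2*u**2 (A(u) = (u**2 + u**2) + u = 2*u**2 + u = u + 2*u**2)
P = 3071/6309 ≈ 0.48676
j = 1307/1354 (j = (-786 + 107*(1 + 2*107))/(6108 + 16910) = (-786 + 107*(1 + 214))/23018 = (-786 + 107*215)*(1/23018) = (-786 + 23005)*(1/23018) = 22219*(1/23018) = 1307/1354 ≈ 0.96529)
P - j = 3071/6309 - 1*1307/1354 = 3071/6309 - 1307/1354 = -4087729/8542386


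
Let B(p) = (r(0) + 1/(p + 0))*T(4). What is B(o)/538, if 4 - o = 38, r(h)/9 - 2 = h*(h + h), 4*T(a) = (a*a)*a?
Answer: 2444/4573 ≈ 0.53444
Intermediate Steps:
T(a) = a³/4 (T(a) = ((a*a)*a)/4 = (a²*a)/4 = a³/4)
r(h) = 18 + 18*h² (r(h) = 18 + 9*(h*(h + h)) = 18 + 9*(h*(2*h)) = 18 + 9*(2*h²) = 18 + 18*h²)
o = -34 (o = 4 - 1*38 = 4 - 38 = -34)
B(p) = 288 + 16/p (B(p) = ((18 + 18*0²) + 1/(p + 0))*((¼)*4³) = ((18 + 18*0) + 1/p)*((¼)*64) = ((18 + 0) + 1/p)*16 = (18 + 1/p)*16 = 288 + 16/p)
B(o)/538 = (288 + 16/(-34))/538 = (288 + 16*(-1/34))*(1/538) = (288 - 8/17)*(1/538) = (4888/17)*(1/538) = 2444/4573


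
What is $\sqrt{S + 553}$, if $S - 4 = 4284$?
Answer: $\sqrt{4841} \approx 69.577$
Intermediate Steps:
$S = 4288$ ($S = 4 + 4284 = 4288$)
$\sqrt{S + 553} = \sqrt{4288 + 553} = \sqrt{4841}$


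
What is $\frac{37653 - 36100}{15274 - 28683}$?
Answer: $- \frac{1553}{13409} \approx -0.11582$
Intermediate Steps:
$\frac{37653 - 36100}{15274 - 28683} = \frac{1553}{-13409} = 1553 \left(- \frac{1}{13409}\right) = - \frac{1553}{13409}$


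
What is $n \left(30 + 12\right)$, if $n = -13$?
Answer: $-546$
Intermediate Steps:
$n \left(30 + 12\right) = - 13 \left(30 + 12\right) = \left(-13\right) 42 = -546$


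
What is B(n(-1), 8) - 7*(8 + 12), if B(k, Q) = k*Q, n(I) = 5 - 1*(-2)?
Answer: -84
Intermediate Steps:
n(I) = 7 (n(I) = 5 + 2 = 7)
B(k, Q) = Q*k
B(n(-1), 8) - 7*(8 + 12) = 8*7 - 7*(8 + 12) = 56 - 7*20 = 56 - 140 = -84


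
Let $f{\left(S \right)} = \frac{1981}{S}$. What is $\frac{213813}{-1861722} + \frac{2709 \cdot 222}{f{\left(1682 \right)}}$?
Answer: $\frac{29892494269353}{58540814} \approx 5.1063 \cdot 10^{5}$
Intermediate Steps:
$\frac{213813}{-1861722} + \frac{2709 \cdot 222}{f{\left(1682 \right)}} = \frac{213813}{-1861722} + \frac{2709 \cdot 222}{1981 \cdot \frac{1}{1682}} = 213813 \left(- \frac{1}{1861722}\right) + \frac{601398}{1981 \cdot \frac{1}{1682}} = - \frac{23757}{206858} + \frac{601398}{\frac{1981}{1682}} = - \frac{23757}{206858} + 601398 \cdot \frac{1682}{1981} = - \frac{23757}{206858} + \frac{144507348}{283} = \frac{29892494269353}{58540814}$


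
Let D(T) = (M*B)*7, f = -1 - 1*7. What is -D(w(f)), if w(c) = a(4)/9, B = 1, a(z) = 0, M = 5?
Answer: -35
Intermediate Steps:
f = -8 (f = -1 - 7 = -8)
w(c) = 0 (w(c) = 0/9 = 0*(1/9) = 0)
D(T) = 35 (D(T) = (5*1)*7 = 5*7 = 35)
-D(w(f)) = -1*35 = -35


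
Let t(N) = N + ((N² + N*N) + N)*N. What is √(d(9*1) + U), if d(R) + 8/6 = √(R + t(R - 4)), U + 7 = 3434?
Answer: 2*√7746/3 ≈ 58.674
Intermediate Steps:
t(N) = N + N*(N + 2*N²) (t(N) = N + ((N² + N²) + N)*N = N + (2*N² + N)*N = N + (N + 2*N²)*N = N + N*(N + 2*N²))
U = 3427 (U = -7 + 3434 = 3427)
d(R) = -4/3 + √(R + (-4 + R)*(-3 + R + 2*(-4 + R)²)) (d(R) = -4/3 + √(R + (R - 4)*(1 + (R - 4) + 2*(R - 4)²)) = -4/3 + √(R + (-4 + R)*(1 + (-4 + R) + 2*(-4 + R)²)) = -4/3 + √(R + (-4 + R)*(-3 + R + 2*(-4 + R)²)))
√(d(9*1) + U) = √((-4/3 + √(-116 - 23*(9*1)² + 2*(9*1)³ + 90*(9*1))) + 3427) = √((-4/3 + √(-116 - 23*9² + 2*9³ + 90*9)) + 3427) = √((-4/3 + √(-116 - 23*81 + 2*729 + 810)) + 3427) = √((-4/3 + √(-116 - 1863 + 1458 + 810)) + 3427) = √((-4/3 + √289) + 3427) = √((-4/3 + 17) + 3427) = √(47/3 + 3427) = √(10328/3) = 2*√7746/3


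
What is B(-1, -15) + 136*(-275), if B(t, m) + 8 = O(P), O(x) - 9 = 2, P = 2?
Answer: -37397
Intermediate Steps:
O(x) = 11 (O(x) = 9 + 2 = 11)
B(t, m) = 3 (B(t, m) = -8 + 11 = 3)
B(-1, -15) + 136*(-275) = 3 + 136*(-275) = 3 - 37400 = -37397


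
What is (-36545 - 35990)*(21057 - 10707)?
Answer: -750737250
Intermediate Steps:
(-36545 - 35990)*(21057 - 10707) = -72535*10350 = -750737250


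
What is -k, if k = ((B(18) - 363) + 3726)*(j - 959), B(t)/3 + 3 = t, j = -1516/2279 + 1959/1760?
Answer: 818940474267/250690 ≈ 3.2667e+6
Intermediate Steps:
j = 1796401/4011040 (j = -1516*1/2279 + 1959*(1/1760) = -1516/2279 + 1959/1760 = 1796401/4011040 ≈ 0.44786)
B(t) = -9 + 3*t
k = -818940474267/250690 (k = (((-9 + 3*18) - 363) + 3726)*(1796401/4011040 - 959) = (((-9 + 54) - 363) + 3726)*(-3844790959/4011040) = ((45 - 363) + 3726)*(-3844790959/4011040) = (-318 + 3726)*(-3844790959/4011040) = 3408*(-3844790959/4011040) = -818940474267/250690 ≈ -3.2667e+6)
-k = -1*(-818940474267/250690) = 818940474267/250690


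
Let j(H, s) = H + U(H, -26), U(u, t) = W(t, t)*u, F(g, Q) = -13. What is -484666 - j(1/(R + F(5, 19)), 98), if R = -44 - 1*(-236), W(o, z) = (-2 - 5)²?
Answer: -86755264/179 ≈ -4.8467e+5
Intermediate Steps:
W(o, z) = 49 (W(o, z) = (-7)² = 49)
U(u, t) = 49*u
R = 192 (R = -44 + 236 = 192)
j(H, s) = 50*H (j(H, s) = H + 49*H = 50*H)
-484666 - j(1/(R + F(5, 19)), 98) = -484666 - 50/(192 - 13) = -484666 - 50/179 = -86755264/179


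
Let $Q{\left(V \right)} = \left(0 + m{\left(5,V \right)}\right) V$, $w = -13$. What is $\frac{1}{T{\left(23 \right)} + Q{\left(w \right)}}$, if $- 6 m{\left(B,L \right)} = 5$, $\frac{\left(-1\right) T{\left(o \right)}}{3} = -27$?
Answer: $\frac{6}{551} \approx 0.010889$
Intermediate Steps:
$T{\left(o \right)} = 81$ ($T{\left(o \right)} = \left(-3\right) \left(-27\right) = 81$)
$m{\left(B,L \right)} = - \frac{5}{6}$ ($m{\left(B,L \right)} = \left(- \frac{1}{6}\right) 5 = - \frac{5}{6}$)
$Q{\left(V \right)} = - \frac{5 V}{6}$ ($Q{\left(V \right)} = \left(0 - \frac{5}{6}\right) V = - \frac{5 V}{6}$)
$\frac{1}{T{\left(23 \right)} + Q{\left(w \right)}} = \frac{1}{81 - - \frac{65}{6}} = \frac{1}{81 + \frac{65}{6}} = \frac{1}{\frac{551}{6}} = \frac{6}{551}$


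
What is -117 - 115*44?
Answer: -5177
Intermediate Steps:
-117 - 115*44 = -117 - 5060 = -5177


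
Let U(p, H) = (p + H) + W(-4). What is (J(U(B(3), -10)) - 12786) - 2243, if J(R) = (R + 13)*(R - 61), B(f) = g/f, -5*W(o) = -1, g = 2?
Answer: -3442541/225 ≈ -15300.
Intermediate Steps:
W(o) = ⅕ (W(o) = -⅕*(-1) = ⅕)
B(f) = 2/f
U(p, H) = ⅕ + H + p (U(p, H) = (p + H) + ⅕ = (H + p) + ⅕ = ⅕ + H + p)
J(R) = (-61 + R)*(13 + R) (J(R) = (13 + R)*(-61 + R) = (-61 + R)*(13 + R))
(J(U(B(3), -10)) - 12786) - 2243 = ((-793 + (⅕ - 10 + 2/3)² - 48*(⅕ - 10 + 2/3)) - 12786) - 2243 = ((-793 + (⅕ - 10 + 2*(⅓))² - 48*(⅕ - 10 + 2*(⅓))) - 12786) - 2243 = ((-793 + (⅕ - 10 + ⅔)² - 48*(⅕ - 10 + ⅔)) - 12786) - 2243 = ((-793 + (-137/15)² - 48*(-137/15)) - 12786) - 2243 = ((-793 + 18769/225 + 2192/5) - 12786) - 2243 = (-61016/225 - 12786) - 2243 = -2937866/225 - 2243 = -3442541/225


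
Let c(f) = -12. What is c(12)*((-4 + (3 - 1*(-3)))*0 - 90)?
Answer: 1080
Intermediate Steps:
c(12)*((-4 + (3 - 1*(-3)))*0 - 90) = -12*((-4 + (3 - 1*(-3)))*0 - 90) = -12*((-4 + (3 + 3))*0 - 90) = -12*((-4 + 6)*0 - 90) = -12*(2*0 - 90) = -12*(0 - 90) = -12*(-90) = 1080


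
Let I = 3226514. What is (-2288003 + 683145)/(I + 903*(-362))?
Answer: -802429/1449814 ≈ -0.55347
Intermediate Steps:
(-2288003 + 683145)/(I + 903*(-362)) = (-2288003 + 683145)/(3226514 + 903*(-362)) = -1604858/(3226514 - 326886) = -1604858/2899628 = -1604858*1/2899628 = -802429/1449814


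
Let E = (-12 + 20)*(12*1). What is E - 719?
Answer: -623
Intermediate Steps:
E = 96 (E = 8*12 = 96)
E - 719 = 96 - 719 = -623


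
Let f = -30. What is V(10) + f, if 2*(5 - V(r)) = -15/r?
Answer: -97/4 ≈ -24.250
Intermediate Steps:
V(r) = 5 + 15/(2*r) (V(r) = 5 - (-15)/(2*r) = 5 + 15/(2*r))
V(10) + f = (5 + (15/2)/10) - 30 = (5 + (15/2)*(⅒)) - 30 = (5 + ¾) - 30 = 23/4 - 30 = -97/4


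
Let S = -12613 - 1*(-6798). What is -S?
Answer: 5815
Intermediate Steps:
S = -5815 (S = -12613 + 6798 = -5815)
-S = -1*(-5815) = 5815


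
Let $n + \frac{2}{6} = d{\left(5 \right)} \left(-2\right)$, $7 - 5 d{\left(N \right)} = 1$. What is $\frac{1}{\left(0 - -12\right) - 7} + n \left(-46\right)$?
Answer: $\frac{1889}{15} \approx 125.93$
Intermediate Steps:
$d{\left(N \right)} = \frac{6}{5}$ ($d{\left(N \right)} = \frac{7}{5} - \frac{1}{5} = \frac{6}{5}$)
$n = - \frac{41}{15}$ ($n = - \frac{1}{3} + \frac{6}{5} \left(-2\right) = - \frac{1}{3} - \frac{12}{5} = - \frac{41}{15} \approx -2.7333$)
$\frac{1}{\left(0 - -12\right) - 7} + n \left(-46\right) = \frac{1}{\left(0 - -12\right) - 7} - - \frac{1886}{15} = \frac{1}{\left(0 + 12\right) - 7} + \frac{1886}{15} = \frac{1}{12 - 7} + \frac{1886}{15} = \frac{1}{5} + \frac{1886}{15} = \frac{1889}{15}$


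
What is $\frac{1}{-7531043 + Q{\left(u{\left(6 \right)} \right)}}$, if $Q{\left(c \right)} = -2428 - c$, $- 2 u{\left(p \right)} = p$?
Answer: $- \frac{1}{7533468} \approx -1.3274 \cdot 10^{-7}$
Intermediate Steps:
$u{\left(p \right)} = - \frac{p}{2}$
$\frac{1}{-7531043 + Q{\left(u{\left(6 \right)} \right)}} = \frac{1}{-7531043 - \left(2428 - 3\right)} = \frac{1}{-7531043 - 2425} = \frac{1}{-7533468} = - \frac{1}{7533468}$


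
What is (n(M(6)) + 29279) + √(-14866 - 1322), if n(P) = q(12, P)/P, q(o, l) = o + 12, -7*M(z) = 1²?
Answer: 29111 + 2*I*√4047 ≈ 29111.0 + 127.23*I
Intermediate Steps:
M(z) = -⅐ (M(z) = -⅐*1² = -⅐*1 = -⅐)
q(o, l) = 12 + o
n(P) = 24/P (n(P) = (12 + 12)/P = 24/P)
(n(M(6)) + 29279) + √(-14866 - 1322) = (24/(-⅐) + 29279) + √(-14866 - 1322) = (24*(-7) + 29279) + √(-16188) = (-168 + 29279) + 2*I*√4047 = 29111 + 2*I*√4047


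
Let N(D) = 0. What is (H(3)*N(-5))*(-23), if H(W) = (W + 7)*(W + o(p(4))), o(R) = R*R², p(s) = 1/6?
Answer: 0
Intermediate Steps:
p(s) = ⅙
o(R) = R³
H(W) = (7 + W)*(1/216 + W) (H(W) = (W + 7)*(W + (⅙)³) = (7 + W)*(W + 1/216) = (7 + W)*(1/216 + W))
(H(3)*N(-5))*(-23) = ((7/216 + 3² + (1513/216)*3)*0)*(-23) = ((7/216 + 9 + 1513/72)*0)*(-23) = ((3245/108)*0)*(-23) = 0*(-23) = 0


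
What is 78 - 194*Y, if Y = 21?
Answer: -3996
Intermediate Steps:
78 - 194*Y = 78 - 194*21 = 78 - 4074 = -3996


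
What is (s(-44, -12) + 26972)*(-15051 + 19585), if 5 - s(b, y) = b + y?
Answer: 122567622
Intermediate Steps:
s(b, y) = 5 - b - y (s(b, y) = 5 - (b + y) = 5 + (-b - y) = 5 - b - y)
(s(-44, -12) + 26972)*(-15051 + 19585) = ((5 - 1*(-44) - 1*(-12)) + 26972)*(-15051 + 19585) = ((5 + 44 + 12) + 26972)*4534 = (61 + 26972)*4534 = 27033*4534 = 122567622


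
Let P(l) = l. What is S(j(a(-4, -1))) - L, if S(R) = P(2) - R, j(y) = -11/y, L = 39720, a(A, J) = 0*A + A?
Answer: -158883/4 ≈ -39721.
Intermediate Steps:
a(A, J) = A (a(A, J) = 0 + A = A)
S(R) = 2 - R
S(j(a(-4, -1))) - L = (2 - (-11)/(-4)) - 1*39720 = (2 - (-11)*(-1)/4) - 39720 = (2 - 1*11/4) - 39720 = (2 - 11/4) - 39720 = -¾ - 39720 = -158883/4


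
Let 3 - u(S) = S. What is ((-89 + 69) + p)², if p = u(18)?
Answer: 1225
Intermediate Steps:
u(S) = 3 - S
p = -15 (p = 3 - 1*18 = 3 - 18 = -15)
((-89 + 69) + p)² = ((-89 + 69) - 15)² = (-20 - 15)² = (-35)² = 1225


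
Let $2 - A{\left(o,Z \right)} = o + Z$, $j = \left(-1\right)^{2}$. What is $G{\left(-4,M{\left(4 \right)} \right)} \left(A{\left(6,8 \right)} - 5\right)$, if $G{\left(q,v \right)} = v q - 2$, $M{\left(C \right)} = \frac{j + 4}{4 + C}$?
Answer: $\frac{153}{2} \approx 76.5$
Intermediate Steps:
$j = 1$
$M{\left(C \right)} = \frac{5}{4 + C}$ ($M{\left(C \right)} = \frac{1 + 4}{4 + C} = \frac{5}{4 + C}$)
$G{\left(q,v \right)} = -2 + q v$ ($G{\left(q,v \right)} = q v - 2 = -2 + q v$)
$A{\left(o,Z \right)} = 2 - Z - o$ ($A{\left(o,Z \right)} = 2 - \left(o + Z\right) = 2 - \left(Z + o\right) = 2 - Z - o$)
$G{\left(-4,M{\left(4 \right)} \right)} \left(A{\left(6,8 \right)} - 5\right) = \left(-2 - 4 \frac{5}{4 + 4}\right) \left(\left(2 - 8 - 6\right) - 5\right) = \left(-2 - 4 \cdot \frac{5}{8}\right) \left(\left(2 - 8 - 6\right) - 5\right) = \left(-2 - 4 \cdot 5 \cdot \frac{1}{8}\right) \left(-12 - 5\right) = \left(-2 - \frac{5}{2}\right) \left(-17\right) = \left(- \frac{9}{2}\right) \left(-17\right) = \frac{153}{2}$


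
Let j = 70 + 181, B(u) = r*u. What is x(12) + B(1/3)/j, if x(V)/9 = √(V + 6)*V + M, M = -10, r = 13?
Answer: -67757/753 + 324*√2 ≈ 368.22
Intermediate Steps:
B(u) = 13*u
j = 251
x(V) = -90 + 9*V*√(6 + V) (x(V) = 9*(√(V + 6)*V - 10) = 9*(√(6 + V)*V - 10) = 9*(V*√(6 + V) - 10) = 9*(-10 + V*√(6 + V)) = -90 + 9*V*√(6 + V))
x(12) + B(1/3)/j = (-90 + 9*12*√(6 + 12)) + (13/3)/251 = (-90 + 9*12*√18) + (13*(⅓))*(1/251) = (-90 + 9*12*(3*√2)) + (13/3)*(1/251) = (-90 + 324*√2) + 13/753 = -67757/753 + 324*√2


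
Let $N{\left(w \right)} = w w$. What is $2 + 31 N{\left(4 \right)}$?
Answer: $498$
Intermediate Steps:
$N{\left(w \right)} = w^{2}$
$2 + 31 N{\left(4 \right)} = 2 + 31 \cdot 4^{2} = 2 + 31 \cdot 16 = 2 + 496 = 498$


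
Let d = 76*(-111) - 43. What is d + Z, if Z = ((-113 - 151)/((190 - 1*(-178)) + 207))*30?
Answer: -976669/115 ≈ -8492.8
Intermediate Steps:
d = -8479 (d = -8436 - 43 = -8479)
Z = -1584/115 (Z = -264/((190 + 178) + 207)*30 = -264/(368 + 207)*30 = -264/575*30 = -1584/115 ≈ -13.774)
d + Z = -8479 - 1584/115 = -976669/115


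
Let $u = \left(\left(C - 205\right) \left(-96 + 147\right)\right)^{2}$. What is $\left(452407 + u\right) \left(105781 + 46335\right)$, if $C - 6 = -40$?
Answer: $22668954254848$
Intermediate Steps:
$C = -34$ ($C = 6 - 40 = -34$)
$u = 148571721$ ($u = \left(\left(-34 - 205\right) \left(-96 + 147\right)\right)^{2} = \left(\left(-239\right) 51\right)^{2} = \left(-12189\right)^{2} = 148571721$)
$\left(452407 + u\right) \left(105781 + 46335\right) = \left(452407 + 148571721\right) \left(105781 + 46335\right) = 149024128 \cdot 152116 = 22668954254848$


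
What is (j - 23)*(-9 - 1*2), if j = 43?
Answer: -220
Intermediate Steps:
(j - 23)*(-9 - 1*2) = (43 - 23)*(-9 - 1*2) = 20*(-9 - 2) = 20*(-11) = -220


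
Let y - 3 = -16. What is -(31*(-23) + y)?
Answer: 726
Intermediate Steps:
y = -13 (y = 3 - 16 = -13)
-(31*(-23) + y) = -(31*(-23) - 13) = -(-713 - 13) = -1*(-726) = 726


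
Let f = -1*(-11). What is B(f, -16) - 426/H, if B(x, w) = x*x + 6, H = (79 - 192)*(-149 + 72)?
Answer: 1104601/8701 ≈ 126.95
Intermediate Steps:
H = 8701 (H = -113*(-77) = 8701)
f = 11
B(x, w) = 6 + x² (B(x, w) = x² + 6 = 6 + x²)
B(f, -16) - 426/H = (6 + 11²) - 426/8701 = (6 + 121) - 426*1/8701 = 127 - 426/8701 = 1104601/8701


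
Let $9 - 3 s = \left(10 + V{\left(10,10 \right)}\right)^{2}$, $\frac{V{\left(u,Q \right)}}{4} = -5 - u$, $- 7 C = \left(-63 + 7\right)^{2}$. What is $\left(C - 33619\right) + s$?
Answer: $- \frac{104692}{3} \approx -34897.0$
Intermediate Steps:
$C = -448$ ($C = - \frac{\left(-63 + 7\right)^{2}}{7} = - \frac{\left(-56\right)^{2}}{7} = \left(- \frac{1}{7}\right) 3136 = -448$)
$V{\left(u,Q \right)} = -20 - 4 u$ ($V{\left(u,Q \right)} = 4 \left(-5 - u\right) = -20 - 4 u$)
$s = - \frac{2491}{3}$ ($s = 3 - \frac{\left(10 - 60\right)^{2}}{3} = 3 - \frac{\left(-50\right)^{2}}{3} = 3 - \frac{2500}{3} = - \frac{2491}{3} \approx -830.33$)
$\left(C - 33619\right) + s = \left(-448 - 33619\right) - \frac{2491}{3} = -34067 - \frac{2491}{3} = - \frac{104692}{3}$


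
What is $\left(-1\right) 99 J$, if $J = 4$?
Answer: $-396$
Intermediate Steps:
$\left(-1\right) 99 J = \left(-1\right) 99 \cdot 4 = \left(-99\right) 4 = -396$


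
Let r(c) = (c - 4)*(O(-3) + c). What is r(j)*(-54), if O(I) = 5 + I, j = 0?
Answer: 432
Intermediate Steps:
r(c) = (-4 + c)*(2 + c) (r(c) = (c - 4)*((5 - 3) + c) = (-4 + c)*(2 + c))
r(j)*(-54) = (-8 + 0² - 2*0)*(-54) = (-8 + 0 + 0)*(-54) = -8*(-54) = 432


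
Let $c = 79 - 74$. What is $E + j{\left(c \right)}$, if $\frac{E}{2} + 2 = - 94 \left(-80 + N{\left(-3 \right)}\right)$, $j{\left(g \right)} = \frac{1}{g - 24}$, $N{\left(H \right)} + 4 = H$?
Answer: $\frac{310687}{19} \approx 16352.0$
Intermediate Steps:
$N{\left(H \right)} = -4 + H$
$c = 5$ ($c = 79 - 74 = 5$)
$j{\left(g \right)} = \frac{1}{-24 + g}$
$E = 16352$ ($E = -4 + 2 \left(- 94 \left(-80 - 7\right)\right) = -4 + 2 \left(\left(-94\right) \left(-87\right)\right) = -4 + 2 \cdot 8178 = -4 + 16356 = 16352$)
$E + j{\left(c \right)} = 16352 + \frac{1}{-24 + 5} = 16352 + \frac{1}{-19} = 16352 - \frac{1}{19} = \frac{310687}{19}$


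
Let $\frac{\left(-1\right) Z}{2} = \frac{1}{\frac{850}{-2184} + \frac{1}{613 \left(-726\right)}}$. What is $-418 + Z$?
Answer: $- \frac{13014915694}{31523707} \approx -412.86$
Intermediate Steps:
$Z = \frac{161993832}{31523707}$ ($Z = - \frac{2}{\frac{850}{-2184} + \frac{1}{613 \left(-726\right)}} = - \frac{2}{850 \left(- \frac{1}{2184}\right) + \frac{1}{613} \left(- \frac{1}{726}\right)} = - \frac{2}{- \frac{425}{1092} - \frac{1}{445038}} = - \frac{2}{- \frac{31523707}{80996916}} = \left(-2\right) \left(- \frac{80996916}{31523707}\right) = \frac{161993832}{31523707} \approx 5.1388$)
$-418 + Z = -418 + \frac{161993832}{31523707} = - \frac{13014915694}{31523707}$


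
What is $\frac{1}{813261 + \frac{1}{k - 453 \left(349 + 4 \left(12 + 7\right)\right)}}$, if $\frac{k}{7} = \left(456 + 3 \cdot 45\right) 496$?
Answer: $\frac{1859427}{1512199461448} \approx 1.2296 \cdot 10^{-6}$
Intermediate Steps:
$k = 2051952$ ($k = 7 \left(456 + 3 \cdot 45\right) 496 = 7 \left(456 + 135\right) 496 = 7 \cdot 591 \cdot 496 = 7 \cdot 293136 = 2051952$)
$\frac{1}{813261 + \frac{1}{k - 453 \left(349 + 4 \left(12 + 7\right)\right)}} = \frac{1}{813261 + \frac{1}{2051952 - 453 \left(349 + 4 \left(12 + 7\right)\right)}} = \frac{1}{813261 + \frac{1}{2051952 - 453 \left(349 + 4 \cdot 19\right)}} = \frac{1}{813261 + \frac{1}{2051952 - 453 \left(349 + 76\right)}} = \frac{1}{813261 + \frac{1}{2051952 - 192525}} = \frac{1}{813261 + \frac{1}{1859427}} = \frac{1}{\frac{1512199461448}{1859427}} = \frac{1859427}{1512199461448}$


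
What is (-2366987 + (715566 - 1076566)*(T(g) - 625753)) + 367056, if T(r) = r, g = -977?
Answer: 226247530069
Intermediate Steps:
(-2366987 + (715566 - 1076566)*(T(g) - 625753)) + 367056 = (-2366987 + (715566 - 1076566)*(-977 - 625753)) + 367056 = (-2366987 - 361000*(-626730)) + 367056 = (-2366987 + 226249530000) + 367056 = 226247163013 + 367056 = 226247530069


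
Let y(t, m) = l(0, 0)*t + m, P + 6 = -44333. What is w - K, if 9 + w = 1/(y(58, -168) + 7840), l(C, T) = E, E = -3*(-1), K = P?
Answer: 347813181/7846 ≈ 44330.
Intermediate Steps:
P = -44339 (P = -6 - 44333 = -44339)
K = -44339
E = 3
l(C, T) = 3
y(t, m) = m + 3*t (y(t, m) = 3*t + m = m + 3*t)
w = -70613/7846 (w = -9 + 1/((-168 + 3*58) + 7840) = -9 + 1/((-168 + 174) + 7840) = -9 + 1/(6 + 7840) = -9 + 1/7846 = -70613/7846 ≈ -8.9999)
w - K = -70613/7846 - 1*(-44339) = -70613/7846 + 44339 = 347813181/7846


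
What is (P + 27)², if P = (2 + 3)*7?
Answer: 3844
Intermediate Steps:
P = 35 (P = 5*7 = 35)
(P + 27)² = (35 + 27)² = 62² = 3844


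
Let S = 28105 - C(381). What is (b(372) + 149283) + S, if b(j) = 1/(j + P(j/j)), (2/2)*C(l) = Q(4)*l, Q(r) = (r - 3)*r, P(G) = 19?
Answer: 68762825/391 ≈ 1.7586e+5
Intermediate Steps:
Q(r) = r*(-3 + r) (Q(r) = (-3 + r)*r = r*(-3 + r))
C(l) = 4*l (C(l) = (4*(-3 + 4))*l = (4*1)*l = 4*l)
S = 26581 (S = 28105 - 4*381 = 28105 - 1*1524 = 28105 - 1524 = 26581)
b(j) = 1/(19 + j) (b(j) = 1/(j + 19) = 1/(19 + j))
(b(372) + 149283) + S = (1/(19 + 372) + 149283) + 26581 = (1/391 + 149283) + 26581 = 58369654/391 + 26581 = 68762825/391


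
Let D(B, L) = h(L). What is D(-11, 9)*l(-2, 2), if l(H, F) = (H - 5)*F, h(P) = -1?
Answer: 14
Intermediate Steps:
l(H, F) = F*(-5 + H) (l(H, F) = (-5 + H)*F = F*(-5 + H))
D(B, L) = -1
D(-11, 9)*l(-2, 2) = -2*(-5 - 2) = -2*(-7) = -1*(-14) = 14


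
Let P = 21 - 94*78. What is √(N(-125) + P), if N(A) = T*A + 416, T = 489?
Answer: 2*I*√17005 ≈ 260.81*I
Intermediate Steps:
N(A) = 416 + 489*A (N(A) = 489*A + 416 = 416 + 489*A)
P = -7311 (P = 21 - 7332 = -7311)
√(N(-125) + P) = √((416 + 489*(-125)) - 7311) = √((416 - 61125) - 7311) = √(-60709 - 7311) = √(-68020) = 2*I*√17005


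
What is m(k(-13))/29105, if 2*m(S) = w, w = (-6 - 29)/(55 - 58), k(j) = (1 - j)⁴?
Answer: 7/34926 ≈ 0.00020042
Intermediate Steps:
w = 35/3 (w = -35/(-3) = -35*(-⅓) = 35/3 ≈ 11.667)
m(S) = 35/6 (m(S) = (½)*(35/3) = 35/6)
m(k(-13))/29105 = (35/6)/29105 = (35/6)*(1/29105) = 7/34926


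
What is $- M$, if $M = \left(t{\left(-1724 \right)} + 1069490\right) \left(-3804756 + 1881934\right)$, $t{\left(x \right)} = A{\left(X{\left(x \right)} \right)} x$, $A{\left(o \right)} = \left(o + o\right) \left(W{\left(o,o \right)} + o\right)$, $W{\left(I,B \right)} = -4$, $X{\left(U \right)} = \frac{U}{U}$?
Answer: $2076328571548$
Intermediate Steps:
$X{\left(U \right)} = 1$
$A{\left(o \right)} = 2 o \left(-4 + o\right)$ ($A{\left(o \right)} = \left(o + o\right) \left(-4 + o\right) = 2 o \left(-4 + o\right)$)
$t{\left(x \right)} = - 6 x$ ($t{\left(x \right)} = 2 \cdot 1 \left(-4 + 1\right) x = 2 \cdot 1 \left(-3\right) x = - 6 x$)
$M = -2076328571548$ ($M = \left(\left(-6\right) \left(-1724\right) + 1069490\right) \left(-3804756 + 1881934\right) = \left(10344 + 1069490\right) \left(-1922822\right) = 1079834 \left(-1922822\right) = -2076328571548$)
$- M = \left(-1\right) \left(-2076328571548\right) = 2076328571548$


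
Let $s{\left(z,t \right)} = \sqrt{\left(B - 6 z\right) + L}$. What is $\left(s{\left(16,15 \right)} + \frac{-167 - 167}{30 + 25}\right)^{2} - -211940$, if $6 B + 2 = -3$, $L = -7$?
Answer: $\frac{3845495761}{18150} - \frac{334 i \sqrt{3738}}{165} \approx 2.1187 \cdot 10^{5} - 123.76 i$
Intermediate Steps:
$B = - \frac{5}{6}$ ($B = - \frac{1}{3} + \frac{1}{6} \left(-3\right) = - \frac{1}{3} - \frac{1}{2} = - \frac{5}{6} \approx -0.83333$)
$s{\left(z,t \right)} = \sqrt{- \frac{47}{6} - 6 z}$ ($s{\left(z,t \right)} = \sqrt{\left(- \frac{5}{6} - 6 z\right) - 7} = \sqrt{- \frac{47}{6} - 6 z}$)
$\left(s{\left(16,15 \right)} + \frac{-167 - 167}{30 + 25}\right)^{2} - -211940 = \left(\frac{\sqrt{-282 - 3456}}{6} + \frac{-167 - 167}{30 + 25}\right)^{2} - -211940 = \left(\frac{\sqrt{-282 - 3456}}{6} - \frac{334}{55}\right)^{2} + 211940 = \left(\frac{\sqrt{-3738}}{6} - \frac{334}{55}\right)^{2} + 211940 = \left(\frac{i \sqrt{3738}}{6} - \frac{334}{55}\right)^{2} + 211940 = \left(- \frac{334}{55} + \frac{i \sqrt{3738}}{6}\right)^{2} + 211940 = 211940 + \left(- \frac{334}{55} + \frac{i \sqrt{3738}}{6}\right)^{2}$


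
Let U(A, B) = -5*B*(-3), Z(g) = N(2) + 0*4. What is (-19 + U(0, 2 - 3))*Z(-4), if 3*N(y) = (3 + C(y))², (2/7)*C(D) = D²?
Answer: -9826/3 ≈ -3275.3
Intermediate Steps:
C(D) = 7*D²/2
N(y) = (3 + 7*y²/2)²/3
Z(g) = 289/3 (Z(g) = (6 + 7*2²)²/12 + 0*4 = (6 + 7*4)²/12 + 0 = (6 + 28)²/12 + 0 = (1/12)*34² + 0 = (1/12)*1156 + 0 = 289/3 + 0 = 289/3)
U(A, B) = 15*B
(-19 + U(0, 2 - 3))*Z(-4) = (-19 + 15*(2 - 3))*(289/3) = (-19 + 15*(-1))*(289/3) = (-19 - 15)*(289/3) = -34*289/3 = -9826/3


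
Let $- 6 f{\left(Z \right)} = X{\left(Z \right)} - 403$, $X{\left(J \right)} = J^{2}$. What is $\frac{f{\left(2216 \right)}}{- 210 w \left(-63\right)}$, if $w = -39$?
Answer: $\frac{1636751}{1031940} \approx 1.5861$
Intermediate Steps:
$f{\left(Z \right)} = \frac{403}{6} - \frac{Z^{2}}{6}$ ($f{\left(Z \right)} = - \frac{Z^{2} - 403}{6} = - \frac{-403 + Z^{2}}{6} = \frac{403}{6} - \frac{Z^{2}}{6}$)
$\frac{f{\left(2216 \right)}}{- 210 w \left(-63\right)} = \frac{\frac{403}{6} - \frac{2216^{2}}{6}}{\left(-210\right) \left(-39\right) \left(-63\right)} = \frac{\frac{403}{6} - \frac{2455328}{3}}{8190 \left(-63\right)} = \frac{\frac{403}{6} - \frac{2455328}{3}}{-515970} = \left(- \frac{1636751}{2}\right) \left(- \frac{1}{515970}\right) = \frac{1636751}{1031940}$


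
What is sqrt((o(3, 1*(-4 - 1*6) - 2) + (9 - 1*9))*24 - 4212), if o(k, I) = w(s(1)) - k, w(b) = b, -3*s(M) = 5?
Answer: 2*I*sqrt(1081) ≈ 65.757*I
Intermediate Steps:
s(M) = -5/3 (s(M) = -1/3*5 = -5/3)
o(k, I) = -5/3 - k
sqrt((o(3, 1*(-4 - 1*6) - 2) + (9 - 1*9))*24 - 4212) = sqrt(((-5/3 - 1*3) + (9 - 1*9))*24 - 4212) = sqrt(((-5/3 - 3) + (9 - 9))*24 - 4212) = sqrt((-14/3 + 0)*24 - 4212) = sqrt(-14/3*24 - 4212) = sqrt(-112 - 4212) = sqrt(-4324) = 2*I*sqrt(1081)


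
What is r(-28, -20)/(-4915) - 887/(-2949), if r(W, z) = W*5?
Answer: 971/2949 ≈ 0.32926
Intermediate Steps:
r(W, z) = 5*W
r(-28, -20)/(-4915) - 887/(-2949) = (5*(-28))/(-4915) - 887/(-2949) = -140*(-1/4915) - 887*(-1/2949) = 28/983 + 887/2949 = 971/2949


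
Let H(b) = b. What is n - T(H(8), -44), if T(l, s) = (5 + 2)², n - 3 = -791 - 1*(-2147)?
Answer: 1310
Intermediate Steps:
n = 1359 (n = 3 + (-791 - 1*(-2147)) = 3 + (-791 + 2147) = 3 + 1356 = 1359)
T(l, s) = 49 (T(l, s) = 7² = 49)
n - T(H(8), -44) = 1359 - 1*49 = 1359 - 49 = 1310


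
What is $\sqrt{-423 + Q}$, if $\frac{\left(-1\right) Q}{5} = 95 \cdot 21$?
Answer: $i \sqrt{10398} \approx 101.97 i$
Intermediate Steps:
$Q = -9975$ ($Q = - 5 \cdot 95 \cdot 21 = \left(-5\right) 1995 = -9975$)
$\sqrt{-423 + Q} = \sqrt{-423 - 9975} = \sqrt{-10398} = i \sqrt{10398}$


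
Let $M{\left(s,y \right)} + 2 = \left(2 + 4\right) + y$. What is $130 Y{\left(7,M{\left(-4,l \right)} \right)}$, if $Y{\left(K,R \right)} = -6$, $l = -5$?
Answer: $-780$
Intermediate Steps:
$M{\left(s,y \right)} = 4 + y$ ($M{\left(s,y \right)} = -2 + \left(\left(2 + 4\right) + y\right) = -2 + \left(6 + y\right) = 4 + y$)
$130 Y{\left(7,M{\left(-4,l \right)} \right)} = 130 \left(-6\right) = -780$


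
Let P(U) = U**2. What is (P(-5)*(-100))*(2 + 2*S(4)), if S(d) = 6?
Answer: -35000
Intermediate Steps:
(P(-5)*(-100))*(2 + 2*S(4)) = ((-5)**2*(-100))*(2 + 2*6) = (25*(-100))*(2 + 12) = -2500*14 = -35000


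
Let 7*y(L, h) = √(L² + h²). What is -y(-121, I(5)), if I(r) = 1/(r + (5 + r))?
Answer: -√3294226/105 ≈ -17.286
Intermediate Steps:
I(r) = 1/(5 + 2*r)
y(L, h) = √(L² + h²)/7
-y(-121, I(5)) = -√((-121)² + (1/(5 + 2*5))²)/7 = -√(14641 + (1/(5 + 10))²)/7 = -√(14641 + (1/15)²)/7 = -√(14641 + 1/225)/7 = -√(3294226/225)/7 = -√3294226/15/7 = -√3294226/105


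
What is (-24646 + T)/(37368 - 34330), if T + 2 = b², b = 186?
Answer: 4974/1519 ≈ 3.2745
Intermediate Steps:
T = 34594 (T = -2 + 186² = -2 + 34596 = 34594)
(-24646 + T)/(37368 - 34330) = (-24646 + 34594)/(37368 - 34330) = 9948/3038 = 9948*(1/3038) = 4974/1519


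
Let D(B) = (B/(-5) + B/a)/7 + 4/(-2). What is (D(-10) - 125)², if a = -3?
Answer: 7027801/441 ≈ 15936.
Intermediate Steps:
D(B) = -2 - 8*B/105 (D(B) = (B/(-5) + B/(-3))/7 + 4/(-2) = (B*(-⅕) + B*(-⅓))*(⅐) + 4*(-½) = (-B/5 - B/3)*(⅐) - 2 = -8*B/15*(⅐) - 2 = -8*B/105 - 2 = -2 - 8*B/105)
(D(-10) - 125)² = ((-2 - 8/105*(-10)) - 125)² = ((-2 + 16/21) - 125)² = (-26/21 - 125)² = (-2651/21)² = 7027801/441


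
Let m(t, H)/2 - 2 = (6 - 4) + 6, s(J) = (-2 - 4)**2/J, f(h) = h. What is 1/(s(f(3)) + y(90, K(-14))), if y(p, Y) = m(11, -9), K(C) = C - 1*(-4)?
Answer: 1/32 ≈ 0.031250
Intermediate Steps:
s(J) = 36/J (s(J) = (-6)**2/J = 36/J)
m(t, H) = 20 (m(t, H) = 4 + 2*((6 - 4) + 6) = 4 + 2*(2 + 6) = 4 + 2*8 = 4 + 16 = 20)
K(C) = 4 + C (K(C) = C + 4 = 4 + C)
y(p, Y) = 20
1/(s(f(3)) + y(90, K(-14))) = 1/(36/3 + 20) = 1/(36*(1/3) + 20) = 1/(12 + 20) = 1/32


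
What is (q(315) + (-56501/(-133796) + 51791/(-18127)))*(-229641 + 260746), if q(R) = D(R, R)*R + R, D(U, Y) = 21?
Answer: 522612617194348855/2425320092 ≈ 2.1548e+8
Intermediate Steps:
q(R) = 22*R (q(R) = 21*R + R = 22*R)
(q(315) + (-56501/(-133796) + 51791/(-18127)))*(-229641 + 260746) = (22*315 + (-56501/(-133796) + 51791/(-18127)))*(-229641 + 260746) = (6930 + (-56501*(-1/133796) + 51791*(-1/18127)))*31105 = (6930 + (56501/133796 - 51791/18127))*31105 = (6930 - 5905235009/2425320092)*31105 = (16801563002551/2425320092)*31105 = 522612617194348855/2425320092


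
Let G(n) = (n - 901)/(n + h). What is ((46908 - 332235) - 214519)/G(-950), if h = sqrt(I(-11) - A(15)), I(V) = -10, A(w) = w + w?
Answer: -474853700/1851 + 999692*I*sqrt(10)/1851 ≈ -2.5654e+5 + 1707.9*I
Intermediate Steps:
A(w) = 2*w
h = 2*I*sqrt(10) (h = sqrt(-10 - 2*15) = sqrt(-10 - 1*30) = sqrt(-10 - 30) = sqrt(-40) = 2*I*sqrt(10) ≈ 6.3246*I)
G(n) = (-901 + n)/(n + 2*I*sqrt(10)) (G(n) = (n - 901)/(n + 2*I*sqrt(10)) = (-901 + n)/(n + 2*I*sqrt(10)))
((46908 - 332235) - 214519)/G(-950) = ((46908 - 332235) - 214519)/(((-901 - 950)/(-950 + 2*I*sqrt(10)))) = (-285327 - 214519)/((-1851/(-950 + 2*I*sqrt(10)))) = -(474853700/1851 - 999692*I*sqrt(10)/1851) = -499846*(950/1851 - 2*I*sqrt(10)/1851) = -474853700/1851 + 999692*I*sqrt(10)/1851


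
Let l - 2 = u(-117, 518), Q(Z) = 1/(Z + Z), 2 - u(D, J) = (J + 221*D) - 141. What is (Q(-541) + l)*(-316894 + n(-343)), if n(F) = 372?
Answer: -4363839278307/541 ≈ -8.0662e+9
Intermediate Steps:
u(D, J) = 143 - J - 221*D (u(D, J) = 2 - ((J + 221*D) - 141) = 2 - (-141 + J + 221*D) = 2 + (141 - J - 221*D) = 143 - J - 221*D)
Q(Z) = 1/(2*Z)
l = 25484 (l = 2 + (143 - 1*518 - 221*(-117)) = 2 + (143 - 518 + 25857) = 2 + 25482 = 25484)
(Q(-541) + l)*(-316894 + n(-343)) = ((½)/(-541) + 25484)*(-316894 + 372) = ((½)*(-1/541) + 25484)*(-316522) = (-1/1082 + 25484)*(-316522) = (27573687/1082)*(-316522) = -4363839278307/541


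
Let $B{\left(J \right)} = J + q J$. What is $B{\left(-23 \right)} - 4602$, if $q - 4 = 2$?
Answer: $-4763$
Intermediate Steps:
$q = 6$ ($q = 4 + 2 = 6$)
$B{\left(J \right)} = 7 J$ ($B{\left(J \right)} = J + 6 J = 7 J$)
$B{\left(-23 \right)} - 4602 = 7 \left(-23\right) - 4602 = -161 - 4602 = -4763$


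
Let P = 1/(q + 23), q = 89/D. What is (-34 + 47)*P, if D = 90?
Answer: 1170/2159 ≈ 0.54192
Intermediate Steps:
q = 89/90 ≈ 0.98889
P = 90/2159 (P = 1/(89/90 + 23) = 1/(2159/90) = 90/2159 ≈ 0.041686)
(-34 + 47)*P = (-34 + 47)*(90/2159) = 13*(90/2159) = 1170/2159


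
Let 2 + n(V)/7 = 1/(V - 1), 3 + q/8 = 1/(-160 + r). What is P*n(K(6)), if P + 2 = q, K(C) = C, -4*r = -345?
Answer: 485226/1475 ≈ 328.97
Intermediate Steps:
r = 345/4 (r = -¼*(-345) = 345/4 ≈ 86.250)
q = -7112/295 (q = -24 + 8/(-160 + 345/4) = -24 + 8/(-295/4) = -24 + 8*(-4/295) = -24 - 32/295 = -7112/295 ≈ -24.108)
n(V) = -14 + 7/(-1 + V) (n(V) = -14 + 7/(V - 1) = -14 + 7/(-1 + V))
P = -7702/295 (P = -2 - 7112/295 = -7702/295 ≈ -26.108)
P*n(K(6)) = -53914*(3 - 2*6)/(295*(-1 + 6)) = -53914*(3 - 12)/(295*5) = -53914*(-9)/(295*5) = -7702/295*(-63/5) = 485226/1475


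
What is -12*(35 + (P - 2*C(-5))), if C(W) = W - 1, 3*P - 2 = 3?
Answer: -584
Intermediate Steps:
P = 5/3 (P = 2/3 + (1/3)*3 = 2/3 + 1 = 5/3 ≈ 1.6667)
C(W) = -1 + W
-12*(35 + (P - 2*C(-5))) = -12*(35 + (5/3 - 2*(-1 - 5))) = -12*(35 + (5/3 - 2*(-6))) = -12*(35 + (5/3 + 12)) = -12*(35 + 41/3) = -12*146/3 = -584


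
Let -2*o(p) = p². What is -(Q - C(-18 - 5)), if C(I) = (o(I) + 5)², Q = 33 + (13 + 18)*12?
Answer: 267741/4 ≈ 66935.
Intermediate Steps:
o(p) = -p²/2
Q = 405 (Q = 33 + 31*12 = 33 + 372 = 405)
C(I) = (5 - I²/2)² (C(I) = (-I²/2 + 5)² = (5 - I²/2)²)
-(Q - C(-18 - 5)) = -(405 - (-10 + (-18 - 5)²)²/4) = -(405 - (-10 + (-23)²)²/4) = -(405 - (-10 + 529)²/4) = -(405 - 519²/4) = -(405 - 269361/4) = -1*(-267741/4) = 267741/4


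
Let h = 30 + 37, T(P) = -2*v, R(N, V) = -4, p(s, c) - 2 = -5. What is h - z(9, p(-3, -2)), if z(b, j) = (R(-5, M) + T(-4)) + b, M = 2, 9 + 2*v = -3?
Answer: 50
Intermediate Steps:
v = -6 (v = -9/2 + (½)*(-3) = -9/2 - 3/2 = -6)
p(s, c) = -3 (p(s, c) = 2 - 5 = -3)
T(P) = 12 (T(P) = -2*(-6) = 12)
z(b, j) = 8 + b (z(b, j) = (-4 + 12) + b = 8 + b)
h = 67
h - z(9, p(-3, -2)) = 67 - (8 + 9) = 67 - 1*17 = 67 - 17 = 50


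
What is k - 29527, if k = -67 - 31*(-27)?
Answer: -28757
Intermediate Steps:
k = 770 (k = -67 + 837 = 770)
k - 29527 = 770 - 29527 = -28757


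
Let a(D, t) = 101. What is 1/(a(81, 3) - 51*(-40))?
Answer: 1/2141 ≈ 0.00046707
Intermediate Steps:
1/(a(81, 3) - 51*(-40)) = 1/(101 - 51*(-40)) = 1/(101 + 2040) = 1/2141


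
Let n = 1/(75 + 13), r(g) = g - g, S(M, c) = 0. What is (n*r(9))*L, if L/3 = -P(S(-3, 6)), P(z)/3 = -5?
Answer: 0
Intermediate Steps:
P(z) = -15 (P(z) = 3*(-5) = -15)
r(g) = 0
n = 1/88 ≈ 0.011364
L = 45 (L = 3*(-1*(-15)) = 3*15 = 45)
(n*r(9))*L = ((1/88)*0)*45 = 0*45 = 0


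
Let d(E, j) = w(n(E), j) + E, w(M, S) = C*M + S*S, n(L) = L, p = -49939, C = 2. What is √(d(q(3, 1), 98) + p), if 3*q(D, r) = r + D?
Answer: I*√40331 ≈ 200.83*I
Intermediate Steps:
q(D, r) = D/3 + r/3 (q(D, r) = (r + D)/3 = (D + r)/3 = D/3 + r/3)
w(M, S) = S² + 2*M (w(M, S) = 2*M + S*S = 2*M + S² = S² + 2*M)
d(E, j) = j² + 3*E (d(E, j) = (j² + 2*E) + E = j² + 3*E)
√(d(q(3, 1), 98) + p) = √((98² + 3*((⅓)*3 + (⅓)*1)) - 49939) = √((9604 + 3*(1 + ⅓)) - 49939) = √((9604 + 3*(4/3)) - 49939) = √((9604 + 4) - 49939) = √(9608 - 49939) = √(-40331) = I*√40331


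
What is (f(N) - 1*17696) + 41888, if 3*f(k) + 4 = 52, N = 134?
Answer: 24208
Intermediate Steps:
f(k) = 16 (f(k) = -4/3 + (⅓)*52 = -4/3 + 52/3 = 16)
(f(N) - 1*17696) + 41888 = (16 - 1*17696) + 41888 = (16 - 17696) + 41888 = -17680 + 41888 = 24208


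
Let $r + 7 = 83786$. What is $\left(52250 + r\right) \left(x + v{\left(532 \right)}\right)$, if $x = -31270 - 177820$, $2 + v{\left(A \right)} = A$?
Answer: $-28370208240$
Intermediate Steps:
$v{\left(A \right)} = -2 + A$
$x = -209090$ ($x = -31270 - 177820 = -209090$)
$r = 83779$ ($r = -7 + 83786 = 83779$)
$\left(52250 + r\right) \left(x + v{\left(532 \right)}\right) = \left(52250 + 83779\right) \left(-209090 + \left(-2 + 532\right)\right) = 136029 \left(-209090 + 530\right) = 136029 \left(-208560\right) = -28370208240$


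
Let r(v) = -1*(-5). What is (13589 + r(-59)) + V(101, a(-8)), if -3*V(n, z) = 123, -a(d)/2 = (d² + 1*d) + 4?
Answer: 13553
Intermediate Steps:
a(d) = -8 - 2*d - 2*d² (a(d) = -2*((d² + 1*d) + 4) = -2*((d² + d) + 4) = -2*((d + d²) + 4) = -2*(4 + d + d²) = -8 - 2*d - 2*d²)
V(n, z) = -41 (V(n, z) = -⅓*123 = -41)
r(v) = 5
(13589 + r(-59)) + V(101, a(-8)) = (13589 + 5) - 41 = 13594 - 41 = 13553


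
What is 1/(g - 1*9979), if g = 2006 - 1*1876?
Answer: -1/9849 ≈ -0.00010153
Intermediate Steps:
g = 130 (g = 2006 - 1876 = 130)
1/(g - 1*9979) = 1/(130 - 1*9979) = 1/(130 - 9979) = 1/(-9849) = -1/9849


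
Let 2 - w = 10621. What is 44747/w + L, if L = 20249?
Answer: 214979384/10619 ≈ 20245.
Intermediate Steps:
w = -10619 (w = 2 - 1*10621 = 2 - 10621 = -10619)
44747/w + L = 44747/(-10619) + 20249 = 44747*(-1/10619) + 20249 = -44747/10619 + 20249 = 214979384/10619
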